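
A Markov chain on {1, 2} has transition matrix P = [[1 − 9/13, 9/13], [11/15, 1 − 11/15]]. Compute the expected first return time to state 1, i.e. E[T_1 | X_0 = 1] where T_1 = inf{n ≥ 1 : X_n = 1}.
E[T_1 | X_0 = 1] = 1/π_1 = 278/143

For an irreducible recurrent Markov chain with stationary distribution π, E[T_i | X_0 = i] = 1/π_i (Kac's formula). Here π_1 = (11/15)/(9/13 + 11/15) = (11/15)/(278/195) = 143/278, so E[T_1 | X_0 = 1] = 1/π_1 = (9/13 + 11/15)/(11/15) = (278/195)/(11/15) = 278/143.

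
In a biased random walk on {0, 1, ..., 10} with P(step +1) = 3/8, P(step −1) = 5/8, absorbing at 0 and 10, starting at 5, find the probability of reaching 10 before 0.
P(hit 10 before 0) = (1 − (5/3)^5) / (1 − (5/3)^10) = 243/3368

Let u_k denote P(reach 10 before 0 | start at k). Boundary: u_0 = 0, u_10 = 1. Recurrence: u_k = 3/8·u_{k+1} + 5/8·u_{k-1} for 1 ≤ k ≤ 9. Try u_k = A + B·r^k with r = q/p = (5/8)/(3/8) = 5/3. Substitution satisfies the recurrence; boundary conditions give:
  u_k = (1 − r^k) / (1 − r^N) = (1 − (5/3)^5) / (1 − (5/3)^10) = 243/3368.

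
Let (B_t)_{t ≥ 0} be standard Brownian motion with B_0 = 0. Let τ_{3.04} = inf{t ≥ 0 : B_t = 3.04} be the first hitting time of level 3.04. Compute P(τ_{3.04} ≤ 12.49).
P(τ_{3.04} ≤ 12.49) = 2(1 − Φ(3.04/√12.49)) = 2(1 − Φ(0.8602)) ≈ 0.3897

By the reflection principle for standard BM, P(τ_b ≤ t) = 2 · P(B_t ≥ b). Since B_t ~ N(0, t), P(B_t ≥ 3.04) = 1 − Φ(3.04/√t) = 1 − Φ(3.04/√12.49) = 1 − Φ(0.8602) ≈ 0.19484. Doubling: P(τ_{3.04} ≤ 12.49) ≈ 2 · 0.19484 = 0.38968 ≈ 0.3897.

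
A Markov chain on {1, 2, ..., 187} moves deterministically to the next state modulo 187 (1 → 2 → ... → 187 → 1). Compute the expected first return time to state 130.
E[T_130 | X_0 = 130] = 187

The chain cycles deterministically, so starting at state 130 it returns in exactly 187 steps. Equivalently, the stationary distribution is uniform π_j = 1/187 for every state j, so by Kac's formula E[T_130] = 1/π_130 = 187.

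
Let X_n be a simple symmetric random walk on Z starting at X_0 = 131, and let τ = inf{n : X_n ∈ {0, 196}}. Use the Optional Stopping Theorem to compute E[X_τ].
E[X_τ] = 131

X_n is a martingale and τ is a bounded-mean stopping time (indeed τ is finite a.s. with bounded expectation since the walk is in a bounded region). By the OST, E[X_τ] = E[X_0] = 131. Equivalently: E[X_τ] = 196 · P(hit 196 first) + 0 · P(hit 0 first) = 196 · (131/196) = 131.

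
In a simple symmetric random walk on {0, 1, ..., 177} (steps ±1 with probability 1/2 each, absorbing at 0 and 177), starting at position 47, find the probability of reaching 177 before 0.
P(hit 177 before 0) = 47/177

Let u_k = P(hit 177 before 0 | start at k). Then u_0 = 0, u_177 = 1, and u_k = u_{k-1}/2 + u_{k+1}/2 for 1 ≤ k ≤ 176. This harmonic recurrence is solved by u_k = k/177, giving u_47 = 47/177.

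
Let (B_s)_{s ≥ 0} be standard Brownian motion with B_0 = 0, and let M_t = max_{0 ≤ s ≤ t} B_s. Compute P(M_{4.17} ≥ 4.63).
P(M_{4.17} ≥ 4.63) = 2·P(B_{4.17} ≥ 4.63) = 2(1 − Φ(4.63/√4.17)) ≈ 0.0234

By the reflection principle for Brownian motion, P(M_t ≥ a) = 2 · P(B_t ≥ a) for a ≥ 0. Since B_t ~ N(0, t), P(B_t ≥ 4.63) = 1 − Φ(4.63/√t) = 1 − Φ(4.63/√4.17) = 1 − Φ(2.2673). So
  P(M_{4.17} ≥ 4.63) = 2(1 − Φ(2.2673)) ≈ 0.0234.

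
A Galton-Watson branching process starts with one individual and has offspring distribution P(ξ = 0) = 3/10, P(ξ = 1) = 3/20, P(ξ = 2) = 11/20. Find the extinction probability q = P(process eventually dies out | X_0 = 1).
q = 6/11

The pgf is f(s) = 3/10 + 3/20·s + 11/20·s². The extinction probability q is the smallest fixed point of f in [0, 1]. Setting s = f(s):
  11/20·s² + (3/20 − 1)·s + 3/10 = 0
  11/20·s² − (3/10 + 11/20)·s + 3/10 = 0
which factors as (s − 1)·(11/20·s − 3/10) = 0, giving roots s = 1 and s = (3/10)/(11/20) = 6/11.
Mean offspring μ = 3/20 + 2·11/20 = 5/4 > 1 (supercritical), so q < 1. The extinction probability is the smaller root: q = (3/10)/(11/20) = 6/11.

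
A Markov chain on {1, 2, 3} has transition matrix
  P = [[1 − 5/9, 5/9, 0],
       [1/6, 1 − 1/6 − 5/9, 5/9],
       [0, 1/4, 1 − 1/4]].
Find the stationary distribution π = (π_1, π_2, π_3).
π = (27/317, 90/317, 200/317)

This is a birth-death chain on three states, which satisfies detailed balance: π_1 · P_{12} = π_2 · P_{21} and π_2 · P_{23} = π_3 · P_{32}.
From π_1 · 5/9 = π_2 · 1/6: π_2/π_1 = (5/9)/(1/6) = 10/3.
From π_2 · 5/9 = π_3 · 1/4: π_3/π_2 = (5/9)/(1/4) = 20/9.
Take π_1 proportional to 1; then unnormalized π = (1, 10/3, 200/27). Normalize by dividing by the sum 317/27:
  π = (27/317, 90/317, 200/317).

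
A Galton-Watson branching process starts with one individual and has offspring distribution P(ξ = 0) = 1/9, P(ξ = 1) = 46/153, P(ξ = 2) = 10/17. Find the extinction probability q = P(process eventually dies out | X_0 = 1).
q = 17/90

The pgf is f(s) = 1/9 + 46/153·s + 10/17·s². The extinction probability q is the smallest fixed point of f in [0, 1]. Setting s = f(s):
  10/17·s² + (46/153 − 1)·s + 1/9 = 0
  10/17·s² − (1/9 + 10/17)·s + 1/9 = 0
which factors as (s − 1)·(10/17·s − 1/9) = 0, giving roots s = 1 and s = (1/9)/(10/17) = 17/90.
Mean offspring μ = 46/153 + 2·10/17 = 226/153 > 1 (supercritical), so q < 1. The extinction probability is the smaller root: q = (1/9)/(10/17) = 17/90.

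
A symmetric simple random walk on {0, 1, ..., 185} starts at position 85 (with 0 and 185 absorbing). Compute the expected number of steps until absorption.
E[τ | X_0 = 85] = 8500

Let v_k = E[τ | X_0 = k]. Boundary: v_0 = v_185 = 0. Recurrence: v_k = 1 + (v_{k-1} + v_{k+1})/2 for 1 ≤ k ≤ 184. The particular solution to v_k − (v_{k-1} + v_{k+1})/2 = 1 is v_k = −k^2. Adding homogeneous solution A + B k and matching boundaries gives v_k = k (185 − k). Substituting k = 85: v_85 = 85 · 100 = 8500.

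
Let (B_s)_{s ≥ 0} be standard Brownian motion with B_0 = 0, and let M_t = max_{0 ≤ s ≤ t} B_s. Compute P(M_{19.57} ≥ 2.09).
P(M_{19.57} ≥ 2.09) = 2·P(B_{19.57} ≥ 2.09) = 2(1 − Φ(2.09/√19.57)) ≈ 0.6366

By the reflection principle for Brownian motion, P(M_t ≥ a) = 2 · P(B_t ≥ a) for a ≥ 0. Since B_t ~ N(0, t), P(B_t ≥ 2.09) = 1 − Φ(2.09/√t) = 1 − Φ(2.09/√19.57) = 1 − Φ(0.4724). So
  P(M_{19.57} ≥ 2.09) = 2(1 − Φ(0.4724)) ≈ 0.6366.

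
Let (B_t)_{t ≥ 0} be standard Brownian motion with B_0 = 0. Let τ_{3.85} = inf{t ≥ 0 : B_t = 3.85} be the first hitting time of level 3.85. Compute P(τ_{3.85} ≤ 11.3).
P(τ_{3.85} ≤ 11.3) = 2(1 − Φ(3.85/√11.3)) = 2(1 − Φ(1.1453)) ≈ 0.2521

By the reflection principle for standard BM, P(τ_b ≤ t) = 2 · P(B_t ≥ b). Since B_t ~ N(0, t), P(B_t ≥ 3.85) = 1 − Φ(3.85/√t) = 1 − Φ(3.85/√11.3) = 1 − Φ(1.1453) ≈ 0.12604. Doubling: P(τ_{3.85} ≤ 11.3) ≈ 2 · 0.12604 = 0.25208 ≈ 0.2521.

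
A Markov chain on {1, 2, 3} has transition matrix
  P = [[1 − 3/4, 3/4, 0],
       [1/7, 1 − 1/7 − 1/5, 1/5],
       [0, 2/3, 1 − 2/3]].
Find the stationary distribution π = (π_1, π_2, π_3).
π = (40/313, 210/313, 63/313)

This is a birth-death chain on three states, which satisfies detailed balance: π_1 · P_{12} = π_2 · P_{21} and π_2 · P_{23} = π_3 · P_{32}.
From π_1 · 3/4 = π_2 · 1/7: π_2/π_1 = (3/4)/(1/7) = 21/4.
From π_2 · 1/5 = π_3 · 2/3: π_3/π_2 = (1/5)/(2/3) = 3/10.
Take π_1 proportional to 1; then unnormalized π = (1, 21/4, 63/40). Normalize by dividing by the sum 313/40:
  π = (40/313, 210/313, 63/313).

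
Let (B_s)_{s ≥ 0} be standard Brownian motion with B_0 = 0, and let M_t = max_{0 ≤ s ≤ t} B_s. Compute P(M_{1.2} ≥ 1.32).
P(M_{1.2} ≥ 1.32) = 2·P(B_{1.2} ≥ 1.32) = 2(1 − Φ(1.32/√1.2)) ≈ 0.2282

By the reflection principle for Brownian motion, P(M_t ≥ a) = 2 · P(B_t ≥ a) for a ≥ 0. Since B_t ~ N(0, t), P(B_t ≥ 1.32) = 1 − Φ(1.32/√t) = 1 − Φ(1.32/√1.2) = 1 − Φ(1.2050). So
  P(M_{1.2} ≥ 1.32) = 2(1 − Φ(1.2050)) ≈ 0.2282.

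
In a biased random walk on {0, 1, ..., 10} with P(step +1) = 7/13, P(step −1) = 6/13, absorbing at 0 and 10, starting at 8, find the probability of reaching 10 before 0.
P(hit 10 before 0) = (1 − (6/7)^8) / (1 − (6/7)^10) = 15398005/17077621

Let u_k denote P(reach 10 before 0 | start at k). Boundary: u_0 = 0, u_10 = 1. Recurrence: u_k = 7/13·u_{k+1} + 6/13·u_{k-1} for 1 ≤ k ≤ 9. Try u_k = A + B·r^k with r = q/p = (6/13)/(7/13) = 6/7. Substitution satisfies the recurrence; boundary conditions give:
  u_k = (1 − r^k) / (1 − r^N) = (1 − (6/7)^8) / (1 − (6/7)^10) = 15398005/17077621.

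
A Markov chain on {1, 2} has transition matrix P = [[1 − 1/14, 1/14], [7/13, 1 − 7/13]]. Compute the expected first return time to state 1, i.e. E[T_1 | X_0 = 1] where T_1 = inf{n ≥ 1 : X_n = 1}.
E[T_1 | X_0 = 1] = 1/π_1 = 111/98

For an irreducible recurrent Markov chain with stationary distribution π, E[T_i | X_0 = i] = 1/π_i (Kac's formula). Here π_1 = (7/13)/(1/14 + 7/13) = (7/13)/(111/182) = 98/111, so E[T_1 | X_0 = 1] = 1/π_1 = (1/14 + 7/13)/(7/13) = (111/182)/(7/13) = 111/98.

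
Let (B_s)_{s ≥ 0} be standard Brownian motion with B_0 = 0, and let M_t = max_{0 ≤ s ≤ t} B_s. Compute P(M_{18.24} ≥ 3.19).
P(M_{18.24} ≥ 3.19) = 2·P(B_{18.24} ≥ 3.19) = 2(1 − Φ(3.19/√18.24)) ≈ 0.4551

By the reflection principle for Brownian motion, P(M_t ≥ a) = 2 · P(B_t ≥ a) for a ≥ 0. Since B_t ~ N(0, t), P(B_t ≥ 3.19) = 1 − Φ(3.19/√t) = 1 − Φ(3.19/√18.24) = 1 − Φ(0.7469). So
  P(M_{18.24} ≥ 3.19) = 2(1 − Φ(0.7469)) ≈ 0.4551.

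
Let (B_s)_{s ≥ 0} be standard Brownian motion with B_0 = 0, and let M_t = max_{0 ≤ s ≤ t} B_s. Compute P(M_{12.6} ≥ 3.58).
P(M_{12.6} ≥ 3.58) = 2·P(B_{12.6} ≥ 3.58) = 2(1 − Φ(3.58/√12.6)) ≈ 0.3132

By the reflection principle for Brownian motion, P(M_t ≥ a) = 2 · P(B_t ≥ a) for a ≥ 0. Since B_t ~ N(0, t), P(B_t ≥ 3.58) = 1 − Φ(3.58/√t) = 1 − Φ(3.58/√12.6) = 1 − Φ(1.0086). So
  P(M_{12.6} ≥ 3.58) = 2(1 − Φ(1.0086)) ≈ 0.3132.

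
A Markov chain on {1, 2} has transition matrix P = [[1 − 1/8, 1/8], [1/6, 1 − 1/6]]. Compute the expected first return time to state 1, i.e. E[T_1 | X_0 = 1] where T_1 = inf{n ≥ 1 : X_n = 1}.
E[T_1 | X_0 = 1] = 1/π_1 = 7/4

For an irreducible recurrent Markov chain with stationary distribution π, E[T_i | X_0 = i] = 1/π_i (Kac's formula). Here π_1 = (1/6)/(1/8 + 1/6) = (1/6)/(7/24) = 4/7, so E[T_1 | X_0 = 1] = 1/π_1 = (1/8 + 1/6)/(1/6) = (7/24)/(1/6) = 7/4.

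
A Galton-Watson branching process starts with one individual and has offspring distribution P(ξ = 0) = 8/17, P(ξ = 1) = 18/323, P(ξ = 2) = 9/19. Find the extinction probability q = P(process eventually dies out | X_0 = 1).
q = 152/153

The pgf is f(s) = 8/17 + 18/323·s + 9/19·s². The extinction probability q is the smallest fixed point of f in [0, 1]. Setting s = f(s):
  9/19·s² + (18/323 − 1)·s + 8/17 = 0
  9/19·s² − (8/17 + 9/19)·s + 8/17 = 0
which factors as (s − 1)·(9/19·s − 8/17) = 0, giving roots s = 1 and s = (8/17)/(9/19) = 152/153.
Mean offspring μ = 18/323 + 2·9/19 = 324/323 > 1 (supercritical), so q < 1. The extinction probability is the smaller root: q = (8/17)/(9/19) = 152/153.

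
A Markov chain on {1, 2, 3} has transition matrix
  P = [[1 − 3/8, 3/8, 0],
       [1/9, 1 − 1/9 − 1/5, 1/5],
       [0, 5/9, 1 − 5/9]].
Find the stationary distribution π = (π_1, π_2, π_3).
π = (100/559, 675/1118, 243/1118)

This is a birth-death chain on three states, which satisfies detailed balance: π_1 · P_{12} = π_2 · P_{21} and π_2 · P_{23} = π_3 · P_{32}.
From π_1 · 3/8 = π_2 · 1/9: π_2/π_1 = (3/8)/(1/9) = 27/8.
From π_2 · 1/5 = π_3 · 5/9: π_3/π_2 = (1/5)/(5/9) = 9/25.
Take π_1 proportional to 1; then unnormalized π = (1, 27/8, 243/200). Normalize by dividing by the sum 559/100:
  π = (100/559, 675/1118, 243/1118).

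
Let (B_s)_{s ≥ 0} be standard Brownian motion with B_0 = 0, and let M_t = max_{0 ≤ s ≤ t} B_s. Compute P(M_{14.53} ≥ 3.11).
P(M_{14.53} ≥ 3.11) = 2·P(B_{14.53} ≥ 3.11) = 2(1 − Φ(3.11/√14.53)) ≈ 0.4146

By the reflection principle for Brownian motion, P(M_t ≥ a) = 2 · P(B_t ≥ a) for a ≥ 0. Since B_t ~ N(0, t), P(B_t ≥ 3.11) = 1 − Φ(3.11/√t) = 1 − Φ(3.11/√14.53) = 1 − Φ(0.8159). So
  P(M_{14.53} ≥ 3.11) = 2(1 − Φ(0.8159)) ≈ 0.4146.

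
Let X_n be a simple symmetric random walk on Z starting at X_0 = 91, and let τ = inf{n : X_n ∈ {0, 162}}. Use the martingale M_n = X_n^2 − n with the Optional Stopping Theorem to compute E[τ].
E[τ] = 6461

M_n = X_n^2 − n is a martingale (since E[X_{n+1}^2 | F_n] = X_n^2 + 1). By OST (τ has finite mean in a bounded region), E[M_τ] = E[M_0] = X_0^2 − 0 = 91^2 = 8281. Also E[M_τ] = E[X_τ^2] − E[τ]. The walk exits at 0 or 162, with P(hit 162 first) = 91/162, so E[X_τ^2] = 162^2 · 91/162 + 0 = 14742. Thus E[τ] = E[X_τ^2] − E[M_τ] = 14742 − 8281 = 6461 = 91(162 − 91) = 6461.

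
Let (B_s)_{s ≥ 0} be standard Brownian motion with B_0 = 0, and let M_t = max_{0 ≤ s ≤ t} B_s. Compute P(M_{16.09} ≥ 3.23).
P(M_{16.09} ≥ 3.23) = 2·P(B_{16.09} ≥ 3.23) = 2(1 − Φ(3.23/√16.09)) ≈ 0.4207

By the reflection principle for Brownian motion, P(M_t ≥ a) = 2 · P(B_t ≥ a) for a ≥ 0. Since B_t ~ N(0, t), P(B_t ≥ 3.23) = 1 − Φ(3.23/√t) = 1 − Φ(3.23/√16.09) = 1 − Φ(0.8052). So
  P(M_{16.09} ≥ 3.23) = 2(1 − Φ(0.8052)) ≈ 0.4207.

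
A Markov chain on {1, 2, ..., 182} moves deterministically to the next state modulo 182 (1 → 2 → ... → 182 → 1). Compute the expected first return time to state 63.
E[T_63 | X_0 = 63] = 182

The chain cycles deterministically, so starting at state 63 it returns in exactly 182 steps. Equivalently, the stationary distribution is uniform π_j = 1/182 for every state j, so by Kac's formula E[T_63] = 1/π_63 = 182.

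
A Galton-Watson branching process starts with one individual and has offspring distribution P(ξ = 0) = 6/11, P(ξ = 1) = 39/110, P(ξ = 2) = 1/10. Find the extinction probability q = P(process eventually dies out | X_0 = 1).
q = 1

Mean offspring μ = 0·6/11 + 1·39/110 + 2·1/10 = 61/110 ≤ 1. For μ ≤ 1 with offspring not concentrated at 1, the Galton-Watson process goes extinct almost surely, so q = 1.
(Algebraic check: The pgf is f(s) = 6/11 + 39/110·s + 1/10·s². The extinction probability q is the smallest fixed point of f in [0, 1]. Setting s = f(s):
  1/10·s² + (39/110 − 1)·s + 6/11 = 0
  1/10·s² − (6/11 + 1/10)·s + 6/11 = 0
which factors as (s − 1)·(1/10·s − 6/11) = 0, giving roots s = 1 and s = (6/11)/(1/10) = 60/11. Since 60/11 ≥ 1, the smallest root in [0, 1] is s = 1.)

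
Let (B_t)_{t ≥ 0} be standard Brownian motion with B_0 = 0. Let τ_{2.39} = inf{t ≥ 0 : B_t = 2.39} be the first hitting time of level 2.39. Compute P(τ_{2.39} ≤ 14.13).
P(τ_{2.39} ≤ 14.13) = 2(1 − Φ(2.39/√14.13)) = 2(1 − Φ(0.6358)) ≈ 0.5249

By the reflection principle for standard BM, P(τ_b ≤ t) = 2 · P(B_t ≥ b). Since B_t ~ N(0, t), P(B_t ≥ 2.39) = 1 − Φ(2.39/√t) = 1 − Φ(2.39/√14.13) = 1 − Φ(0.6358) ≈ 0.26245. Doubling: P(τ_{2.39} ≤ 14.13) ≈ 2 · 0.26245 = 0.52490 ≈ 0.5249.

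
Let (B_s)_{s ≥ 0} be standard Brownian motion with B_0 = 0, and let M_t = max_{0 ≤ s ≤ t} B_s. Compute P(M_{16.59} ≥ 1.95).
P(M_{16.59} ≥ 1.95) = 2·P(B_{16.59} ≥ 1.95) = 2(1 − Φ(1.95/√16.59)) ≈ 0.6321

By the reflection principle for Brownian motion, P(M_t ≥ a) = 2 · P(B_t ≥ a) for a ≥ 0. Since B_t ~ N(0, t), P(B_t ≥ 1.95) = 1 − Φ(1.95/√t) = 1 − Φ(1.95/√16.59) = 1 − Φ(0.4788). So
  P(M_{16.59} ≥ 1.95) = 2(1 − Φ(0.4788)) ≈ 0.6321.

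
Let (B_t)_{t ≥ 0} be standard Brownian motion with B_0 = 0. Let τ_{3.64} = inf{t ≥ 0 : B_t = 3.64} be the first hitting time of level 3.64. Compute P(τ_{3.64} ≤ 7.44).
P(τ_{3.64} ≤ 7.44) = 2(1 − Φ(3.64/√7.44)) = 2(1 − Φ(1.3345)) ≈ 0.1820

By the reflection principle for standard BM, P(τ_b ≤ t) = 2 · P(B_t ≥ b). Since B_t ~ N(0, t), P(B_t ≥ 3.64) = 1 − Φ(3.64/√t) = 1 − Φ(3.64/√7.44) = 1 − Φ(1.3345) ≈ 0.09102. Doubling: P(τ_{3.64} ≤ 7.44) ≈ 2 · 0.09102 = 0.18204 ≈ 0.1820.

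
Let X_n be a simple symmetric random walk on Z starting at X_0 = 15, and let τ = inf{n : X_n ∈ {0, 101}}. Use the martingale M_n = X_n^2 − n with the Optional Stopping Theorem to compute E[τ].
E[τ] = 1290

M_n = X_n^2 − n is a martingale (since E[X_{n+1}^2 | F_n] = X_n^2 + 1). By OST (τ has finite mean in a bounded region), E[M_τ] = E[M_0] = X_0^2 − 0 = 15^2 = 225. Also E[M_τ] = E[X_τ^2] − E[τ]. The walk exits at 0 or 101, with P(hit 101 first) = 15/101, so E[X_τ^2] = 101^2 · 15/101 + 0 = 1515. Thus E[τ] = E[X_τ^2] − E[M_τ] = 1515 − 225 = 1290 = 15(101 − 15) = 1290.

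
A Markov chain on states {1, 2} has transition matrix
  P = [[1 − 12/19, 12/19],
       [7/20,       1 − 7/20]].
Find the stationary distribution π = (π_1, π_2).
π_1 = 133/373, π_2 = 240/373

Solve πP = π with π_1 + π_2 = 1. From πP = π: π_1 · (1 − 12/19) + π_2 · 7/20 = π_1 ⇒ π_2 · 7/20 = π_1 · 12/19 ⇒ π_2/π_1 = (12/19)/(7/20) = 240/133. Together with π_1 + π_2 = 1:
  π_1 = (7/20)/(12/19 + 7/20) = (7/20)/(373/380) = 133/373,
  π_2 = (12/19)/(12/19 + 7/20) = (12/19)/(373/380) = 240/373.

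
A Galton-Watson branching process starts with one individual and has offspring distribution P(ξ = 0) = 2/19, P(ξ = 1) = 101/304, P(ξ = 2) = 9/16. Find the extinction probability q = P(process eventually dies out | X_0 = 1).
q = 32/171

The pgf is f(s) = 2/19 + 101/304·s + 9/16·s². The extinction probability q is the smallest fixed point of f in [0, 1]. Setting s = f(s):
  9/16·s² + (101/304 − 1)·s + 2/19 = 0
  9/16·s² − (2/19 + 9/16)·s + 2/19 = 0
which factors as (s − 1)·(9/16·s − 2/19) = 0, giving roots s = 1 and s = (2/19)/(9/16) = 32/171.
Mean offspring μ = 101/304 + 2·9/16 = 443/304 > 1 (supercritical), so q < 1. The extinction probability is the smaller root: q = (2/19)/(9/16) = 32/171.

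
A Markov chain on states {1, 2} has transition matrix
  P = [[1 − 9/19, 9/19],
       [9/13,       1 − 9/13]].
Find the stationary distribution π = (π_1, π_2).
π_1 = 19/32, π_2 = 13/32

Solve πP = π with π_1 + π_2 = 1. From πP = π: π_1 · (1 − 9/19) + π_2 · 9/13 = π_1 ⇒ π_2 · 9/13 = π_1 · 9/19 ⇒ π_2/π_1 = (9/19)/(9/13) = 13/19. Together with π_1 + π_2 = 1:
  π_1 = (9/13)/(9/19 + 9/13) = (9/13)/(288/247) = 19/32,
  π_2 = (9/19)/(9/19 + 9/13) = (9/19)/(288/247) = 13/32.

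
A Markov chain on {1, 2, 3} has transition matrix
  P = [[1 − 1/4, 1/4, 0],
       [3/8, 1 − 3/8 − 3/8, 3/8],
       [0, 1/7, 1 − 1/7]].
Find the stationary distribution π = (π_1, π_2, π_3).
π = (12/41, 8/41, 21/41)

This is a birth-death chain on three states, which satisfies detailed balance: π_1 · P_{12} = π_2 · P_{21} and π_2 · P_{23} = π_3 · P_{32}.
From π_1 · 1/4 = π_2 · 3/8: π_2/π_1 = (1/4)/(3/8) = 2/3.
From π_2 · 3/8 = π_3 · 1/7: π_3/π_2 = (3/8)/(1/7) = 21/8.
Take π_1 proportional to 1; then unnormalized π = (1, 2/3, 7/4). Normalize by dividing by the sum 41/12:
  π = (12/41, 8/41, 21/41).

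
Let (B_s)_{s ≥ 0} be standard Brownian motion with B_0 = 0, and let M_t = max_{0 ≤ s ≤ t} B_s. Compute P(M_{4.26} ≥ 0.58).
P(M_{4.26} ≥ 0.58) = 2·P(B_{4.26} ≥ 0.58) = 2(1 − Φ(0.58/√4.26)) ≈ 0.7787

By the reflection principle for Brownian motion, P(M_t ≥ a) = 2 · P(B_t ≥ a) for a ≥ 0. Since B_t ~ N(0, t), P(B_t ≥ 0.58) = 1 − Φ(0.58/√t) = 1 − Φ(0.58/√4.26) = 1 − Φ(0.2810). So
  P(M_{4.26} ≥ 0.58) = 2(1 − Φ(0.2810)) ≈ 0.7787.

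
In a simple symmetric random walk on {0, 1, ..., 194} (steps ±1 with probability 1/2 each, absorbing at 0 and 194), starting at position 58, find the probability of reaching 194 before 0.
P(hit 194 before 0) = 58/194 = 29/97

Let u_k = P(hit 194 before 0 | start at k). Then u_0 = 0, u_194 = 1, and u_k = u_{k-1}/2 + u_{k+1}/2 for 1 ≤ k ≤ 193. This harmonic recurrence is solved by u_k = k/194, giving u_58 = 58/194 = 29/97.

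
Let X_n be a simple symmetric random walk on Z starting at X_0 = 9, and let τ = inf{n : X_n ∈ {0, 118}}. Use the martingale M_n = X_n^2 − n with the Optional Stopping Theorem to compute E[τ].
E[τ] = 981

M_n = X_n^2 − n is a martingale (since E[X_{n+1}^2 | F_n] = X_n^2 + 1). By OST (τ has finite mean in a bounded region), E[M_τ] = E[M_0] = X_0^2 − 0 = 9^2 = 81. Also E[M_τ] = E[X_τ^2] − E[τ]. The walk exits at 0 or 118, with P(hit 118 first) = 9/118, so E[X_τ^2] = 118^2 · 9/118 + 0 = 1062. Thus E[τ] = E[X_τ^2] − E[M_τ] = 1062 − 81 = 981 = 9(118 − 9) = 981.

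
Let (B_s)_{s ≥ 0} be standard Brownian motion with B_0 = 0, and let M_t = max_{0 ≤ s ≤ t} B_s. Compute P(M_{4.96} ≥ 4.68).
P(M_{4.96} ≥ 4.68) = 2·P(B_{4.96} ≥ 4.68) = 2(1 − Φ(4.68/√4.96)) ≈ 0.0356

By the reflection principle for Brownian motion, P(M_t ≥ a) = 2 · P(B_t ≥ a) for a ≥ 0. Since B_t ~ N(0, t), P(B_t ≥ 4.68) = 1 − Φ(4.68/√t) = 1 − Φ(4.68/√4.96) = 1 − Φ(2.1014). So
  P(M_{4.96} ≥ 4.68) = 2(1 − Φ(2.1014)) ≈ 0.0356.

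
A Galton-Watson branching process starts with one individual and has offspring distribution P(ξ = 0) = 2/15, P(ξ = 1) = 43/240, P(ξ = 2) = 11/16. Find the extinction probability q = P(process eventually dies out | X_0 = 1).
q = 32/165

The pgf is f(s) = 2/15 + 43/240·s + 11/16·s². The extinction probability q is the smallest fixed point of f in [0, 1]. Setting s = f(s):
  11/16·s² + (43/240 − 1)·s + 2/15 = 0
  11/16·s² − (2/15 + 11/16)·s + 2/15 = 0
which factors as (s − 1)·(11/16·s − 2/15) = 0, giving roots s = 1 and s = (2/15)/(11/16) = 32/165.
Mean offspring μ = 43/240 + 2·11/16 = 373/240 > 1 (supercritical), so q < 1. The extinction probability is the smaller root: q = (2/15)/(11/16) = 32/165.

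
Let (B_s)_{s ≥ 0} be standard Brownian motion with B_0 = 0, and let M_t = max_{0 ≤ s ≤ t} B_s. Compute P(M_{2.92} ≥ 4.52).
P(M_{2.92} ≥ 4.52) = 2·P(B_{2.92} ≥ 4.52) = 2(1 − Φ(4.52/√2.92)) ≈ 0.0082

By the reflection principle for Brownian motion, P(M_t ≥ a) = 2 · P(B_t ≥ a) for a ≥ 0. Since B_t ~ N(0, t), P(B_t ≥ 4.52) = 1 − Φ(4.52/√t) = 1 − Φ(4.52/√2.92) = 1 − Φ(2.6451). So
  P(M_{2.92} ≥ 4.52) = 2(1 − Φ(2.6451)) ≈ 0.0082.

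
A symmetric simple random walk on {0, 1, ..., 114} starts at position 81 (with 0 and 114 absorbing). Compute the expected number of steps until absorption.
E[τ | X_0 = 81] = 2673

Let v_k = E[τ | X_0 = k]. Boundary: v_0 = v_114 = 0. Recurrence: v_k = 1 + (v_{k-1} + v_{k+1})/2 for 1 ≤ k ≤ 113. The particular solution to v_k − (v_{k-1} + v_{k+1})/2 = 1 is v_k = −k^2. Adding homogeneous solution A + B k and matching boundaries gives v_k = k (114 − k). Substituting k = 81: v_81 = 81 · 33 = 2673.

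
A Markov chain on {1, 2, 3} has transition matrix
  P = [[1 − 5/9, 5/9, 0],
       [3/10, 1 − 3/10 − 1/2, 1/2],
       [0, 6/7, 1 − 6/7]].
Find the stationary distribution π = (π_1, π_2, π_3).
π = (162/637, 300/637, 25/91)

This is a birth-death chain on three states, which satisfies detailed balance: π_1 · P_{12} = π_2 · P_{21} and π_2 · P_{23} = π_3 · P_{32}.
From π_1 · 5/9 = π_2 · 3/10: π_2/π_1 = (5/9)/(3/10) = 50/27.
From π_2 · 1/2 = π_3 · 6/7: π_3/π_2 = (1/2)/(6/7) = 7/12.
Take π_1 proportional to 1; then unnormalized π = (1, 50/27, 175/162). Normalize by dividing by the sum 637/162:
  π = (162/637, 300/637, 25/91).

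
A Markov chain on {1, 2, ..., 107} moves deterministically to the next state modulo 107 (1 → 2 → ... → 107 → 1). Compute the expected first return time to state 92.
E[T_92 | X_0 = 92] = 107

The chain cycles deterministically, so starting at state 92 it returns in exactly 107 steps. Equivalently, the stationary distribution is uniform π_j = 1/107 for every state j, so by Kac's formula E[T_92] = 1/π_92 = 107.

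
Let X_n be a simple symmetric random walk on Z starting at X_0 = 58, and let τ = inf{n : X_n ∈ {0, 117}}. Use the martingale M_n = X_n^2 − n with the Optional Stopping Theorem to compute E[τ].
E[τ] = 3422

M_n = X_n^2 − n is a martingale (since E[X_{n+1}^2 | F_n] = X_n^2 + 1). By OST (τ has finite mean in a bounded region), E[M_τ] = E[M_0] = X_0^2 − 0 = 58^2 = 3364. Also E[M_τ] = E[X_τ^2] − E[τ]. The walk exits at 0 or 117, with P(hit 117 first) = 58/117, so E[X_τ^2] = 117^2 · 58/117 + 0 = 6786. Thus E[τ] = E[X_τ^2] − E[M_τ] = 6786 − 3364 = 3422 = 58(117 − 58) = 3422.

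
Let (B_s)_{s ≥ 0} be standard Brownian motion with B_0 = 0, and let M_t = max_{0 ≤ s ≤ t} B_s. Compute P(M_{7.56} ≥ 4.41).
P(M_{7.56} ≥ 4.41) = 2·P(B_{7.56} ≥ 4.41) = 2(1 − Φ(4.41/√7.56)) ≈ 0.1087

By the reflection principle for Brownian motion, P(M_t ≥ a) = 2 · P(B_t ≥ a) for a ≥ 0. Since B_t ~ N(0, t), P(B_t ≥ 4.41) = 1 − Φ(4.41/√t) = 1 − Φ(4.41/√7.56) = 1 − Φ(1.6039). So
  P(M_{7.56} ≥ 4.41) = 2(1 − Φ(1.6039)) ≈ 0.1087.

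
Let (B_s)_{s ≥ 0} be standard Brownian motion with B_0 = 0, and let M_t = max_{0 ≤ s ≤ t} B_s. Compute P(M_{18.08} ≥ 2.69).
P(M_{18.08} ≥ 2.69) = 2·P(B_{18.08} ≥ 2.69) = 2(1 − Φ(2.69/√18.08)) ≈ 0.5270

By the reflection principle for Brownian motion, P(M_t ≥ a) = 2 · P(B_t ≥ a) for a ≥ 0. Since B_t ~ N(0, t), P(B_t ≥ 2.69) = 1 − Φ(2.69/√t) = 1 − Φ(2.69/√18.08) = 1 − Φ(0.6326). So
  P(M_{18.08} ≥ 2.69) = 2(1 − Φ(0.6326)) ≈ 0.5270.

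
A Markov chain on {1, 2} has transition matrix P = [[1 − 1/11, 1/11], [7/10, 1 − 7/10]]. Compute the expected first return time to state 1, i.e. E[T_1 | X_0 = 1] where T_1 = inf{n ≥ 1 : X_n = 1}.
E[T_1 | X_0 = 1] = 1/π_1 = 87/77

For an irreducible recurrent Markov chain with stationary distribution π, E[T_i | X_0 = i] = 1/π_i (Kac's formula). Here π_1 = (7/10)/(1/11 + 7/10) = (7/10)/(87/110) = 77/87, so E[T_1 | X_0 = 1] = 1/π_1 = (1/11 + 7/10)/(7/10) = (87/110)/(7/10) = 87/77.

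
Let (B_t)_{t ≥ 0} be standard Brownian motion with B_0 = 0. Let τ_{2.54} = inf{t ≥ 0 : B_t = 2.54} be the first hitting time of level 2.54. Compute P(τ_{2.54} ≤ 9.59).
P(τ_{2.54} ≤ 9.59) = 2(1 − Φ(2.54/√9.59)) = 2(1 − Φ(0.8202)) ≈ 0.4121

By the reflection principle for standard BM, P(τ_b ≤ t) = 2 · P(B_t ≥ b). Since B_t ~ N(0, t), P(B_t ≥ 2.54) = 1 − Φ(2.54/√t) = 1 − Φ(2.54/√9.59) = 1 − Φ(0.8202) ≈ 0.20605. Doubling: P(τ_{2.54} ≤ 9.59) ≈ 2 · 0.20605 = 0.41210 ≈ 0.4121.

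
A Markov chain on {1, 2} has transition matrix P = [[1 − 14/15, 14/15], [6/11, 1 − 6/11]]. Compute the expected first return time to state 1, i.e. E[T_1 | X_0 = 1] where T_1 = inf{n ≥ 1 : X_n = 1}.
E[T_1 | X_0 = 1] = 1/π_1 = 122/45

For an irreducible recurrent Markov chain with stationary distribution π, E[T_i | X_0 = i] = 1/π_i (Kac's formula). Here π_1 = (6/11)/(14/15 + 6/11) = (6/11)/(244/165) = 45/122, so E[T_1 | X_0 = 1] = 1/π_1 = (14/15 + 6/11)/(6/11) = (244/165)/(6/11) = 122/45.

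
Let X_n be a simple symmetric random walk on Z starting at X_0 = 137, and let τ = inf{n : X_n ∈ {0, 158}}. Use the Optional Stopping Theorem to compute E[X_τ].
E[X_τ] = 137

X_n is a martingale and τ is a bounded-mean stopping time (indeed τ is finite a.s. with bounded expectation since the walk is in a bounded region). By the OST, E[X_τ] = E[X_0] = 137. Equivalently: E[X_τ] = 158 · P(hit 158 first) + 0 · P(hit 0 first) = 158 · (137/158) = 137.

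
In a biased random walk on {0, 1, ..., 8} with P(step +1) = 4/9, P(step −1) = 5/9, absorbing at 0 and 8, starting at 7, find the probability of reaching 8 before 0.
P(hit 8 before 0) = (1 − (5/4)^7) / (1 − (5/4)^8) = 246964/325089

Let u_k denote P(reach 8 before 0 | start at k). Boundary: u_0 = 0, u_8 = 1. Recurrence: u_k = 4/9·u_{k+1} + 5/9·u_{k-1} for 1 ≤ k ≤ 7. Try u_k = A + B·r^k with r = q/p = (5/9)/(4/9) = 5/4. Substitution satisfies the recurrence; boundary conditions give:
  u_k = (1 − r^k) / (1 − r^N) = (1 − (5/4)^7) / (1 − (5/4)^8) = 246964/325089.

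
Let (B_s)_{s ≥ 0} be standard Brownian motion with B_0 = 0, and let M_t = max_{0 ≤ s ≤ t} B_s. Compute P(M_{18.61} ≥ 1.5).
P(M_{18.61} ≥ 1.5) = 2·P(B_{18.61} ≥ 1.5) = 2(1 − Φ(1.5/√18.61)) ≈ 0.7281

By the reflection principle for Brownian motion, P(M_t ≥ a) = 2 · P(B_t ≥ a) for a ≥ 0. Since B_t ~ N(0, t), P(B_t ≥ 1.5) = 1 − Φ(1.5/√t) = 1 − Φ(1.5/√18.61) = 1 − Φ(0.3477). So
  P(M_{18.61} ≥ 1.5) = 2(1 − Φ(0.3477)) ≈ 0.7281.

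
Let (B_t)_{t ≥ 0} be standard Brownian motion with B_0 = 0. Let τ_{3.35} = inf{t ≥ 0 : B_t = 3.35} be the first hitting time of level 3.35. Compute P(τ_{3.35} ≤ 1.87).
P(τ_{3.35} ≤ 1.87) = 2(1 − Φ(3.35/√1.87)) = 2(1 − Φ(2.4498)) ≈ 0.0143

By the reflection principle for standard BM, P(τ_b ≤ t) = 2 · P(B_t ≥ b). Since B_t ~ N(0, t), P(B_t ≥ 3.35) = 1 − Φ(3.35/√t) = 1 − Φ(3.35/√1.87) = 1 − Φ(2.4498) ≈ 0.00715. Doubling: P(τ_{3.35} ≤ 1.87) ≈ 2 · 0.00715 = 0.01430 ≈ 0.0143.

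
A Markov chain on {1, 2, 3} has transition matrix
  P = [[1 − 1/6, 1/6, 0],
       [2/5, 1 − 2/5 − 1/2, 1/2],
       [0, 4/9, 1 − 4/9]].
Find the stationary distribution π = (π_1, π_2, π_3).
π = (96/181, 40/181, 45/181)

This is a birth-death chain on three states, which satisfies detailed balance: π_1 · P_{12} = π_2 · P_{21} and π_2 · P_{23} = π_3 · P_{32}.
From π_1 · 1/6 = π_2 · 2/5: π_2/π_1 = (1/6)/(2/5) = 5/12.
From π_2 · 1/2 = π_3 · 4/9: π_3/π_2 = (1/2)/(4/9) = 9/8.
Take π_1 proportional to 1; then unnormalized π = (1, 5/12, 15/32). Normalize by dividing by the sum 181/96:
  π = (96/181, 40/181, 45/181).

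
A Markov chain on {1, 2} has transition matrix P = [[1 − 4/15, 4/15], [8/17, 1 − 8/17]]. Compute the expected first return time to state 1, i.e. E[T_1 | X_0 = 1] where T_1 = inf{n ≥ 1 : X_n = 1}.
E[T_1 | X_0 = 1] = 1/π_1 = 47/30

For an irreducible recurrent Markov chain with stationary distribution π, E[T_i | X_0 = i] = 1/π_i (Kac's formula). Here π_1 = (8/17)/(4/15 + 8/17) = (8/17)/(188/255) = 30/47, so E[T_1 | X_0 = 1] = 1/π_1 = (4/15 + 8/17)/(8/17) = (188/255)/(8/17) = 47/30.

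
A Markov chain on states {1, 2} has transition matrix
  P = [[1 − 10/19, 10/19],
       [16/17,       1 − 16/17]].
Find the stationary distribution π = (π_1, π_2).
π_1 = 152/237, π_2 = 85/237

Solve πP = π with π_1 + π_2 = 1. From πP = π: π_1 · (1 − 10/19) + π_2 · 16/17 = π_1 ⇒ π_2 · 16/17 = π_1 · 10/19 ⇒ π_2/π_1 = (10/19)/(16/17) = 85/152. Together with π_1 + π_2 = 1:
  π_1 = (16/17)/(10/19 + 16/17) = (16/17)/(474/323) = 152/237,
  π_2 = (10/19)/(10/19 + 16/17) = (10/19)/(474/323) = 85/237.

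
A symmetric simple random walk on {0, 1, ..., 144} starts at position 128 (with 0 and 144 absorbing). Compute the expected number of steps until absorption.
E[τ | X_0 = 128] = 2048

Let v_k = E[τ | X_0 = k]. Boundary: v_0 = v_144 = 0. Recurrence: v_k = 1 + (v_{k-1} + v_{k+1})/2 for 1 ≤ k ≤ 143. The particular solution to v_k − (v_{k-1} + v_{k+1})/2 = 1 is v_k = −k^2. Adding homogeneous solution A + B k and matching boundaries gives v_k = k (144 − k). Substituting k = 128: v_128 = 128 · 16 = 2048.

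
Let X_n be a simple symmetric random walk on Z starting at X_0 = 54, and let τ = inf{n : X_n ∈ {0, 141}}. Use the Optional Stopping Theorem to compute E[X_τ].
E[X_τ] = 54

X_n is a martingale and τ is a bounded-mean stopping time (indeed τ is finite a.s. with bounded expectation since the walk is in a bounded region). By the OST, E[X_τ] = E[X_0] = 54. Equivalently: E[X_τ] = 141 · P(hit 141 first) + 0 · P(hit 0 first) = 141 · (54/141) = 54.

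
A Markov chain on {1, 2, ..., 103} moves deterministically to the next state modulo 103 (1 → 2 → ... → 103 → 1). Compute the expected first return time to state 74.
E[T_74 | X_0 = 74] = 103

The chain cycles deterministically, so starting at state 74 it returns in exactly 103 steps. Equivalently, the stationary distribution is uniform π_j = 1/103 for every state j, so by Kac's formula E[T_74] = 1/π_74 = 103.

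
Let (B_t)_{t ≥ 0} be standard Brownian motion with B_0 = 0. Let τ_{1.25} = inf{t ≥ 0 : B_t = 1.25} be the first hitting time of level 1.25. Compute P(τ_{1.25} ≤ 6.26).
P(τ_{1.25} ≤ 6.26) = 2(1 − Φ(1.25/√6.26)) = 2(1 − Φ(0.4996)) ≈ 0.6174

By the reflection principle for standard BM, P(τ_b ≤ t) = 2 · P(B_t ≥ b). Since B_t ~ N(0, t), P(B_t ≥ 1.25) = 1 − Φ(1.25/√t) = 1 − Φ(1.25/√6.26) = 1 − Φ(0.4996) ≈ 0.30868. Doubling: P(τ_{1.25} ≤ 6.26) ≈ 2 · 0.30868 = 0.61736 ≈ 0.6174.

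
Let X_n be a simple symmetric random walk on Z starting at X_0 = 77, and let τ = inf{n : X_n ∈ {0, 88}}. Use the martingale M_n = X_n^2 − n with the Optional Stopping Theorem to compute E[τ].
E[τ] = 847

M_n = X_n^2 − n is a martingale (since E[X_{n+1}^2 | F_n] = X_n^2 + 1). By OST (τ has finite mean in a bounded region), E[M_τ] = E[M_0] = X_0^2 − 0 = 77^2 = 5929. Also E[M_τ] = E[X_τ^2] − E[τ]. The walk exits at 0 or 88, with P(hit 88 first) = 77/88, so E[X_τ^2] = 88^2 · 77/88 + 0 = 6776. Thus E[τ] = E[X_τ^2] − E[M_τ] = 6776 − 5929 = 847 = 77(88 − 77) = 847.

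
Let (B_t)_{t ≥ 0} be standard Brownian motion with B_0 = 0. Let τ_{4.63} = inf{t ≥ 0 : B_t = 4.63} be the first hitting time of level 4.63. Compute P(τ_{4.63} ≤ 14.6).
P(τ_{4.63} ≤ 14.6) = 2(1 − Φ(4.63/√14.6)) = 2(1 − Φ(1.2117)) ≈ 0.2256

By the reflection principle for standard BM, P(τ_b ≤ t) = 2 · P(B_t ≥ b). Since B_t ~ N(0, t), P(B_t ≥ 4.63) = 1 − Φ(4.63/√t) = 1 − Φ(4.63/√14.6) = 1 − Φ(1.2117) ≈ 0.11281. Doubling: P(τ_{4.63} ≤ 14.6) ≈ 2 · 0.11281 = 0.22562 ≈ 0.2256.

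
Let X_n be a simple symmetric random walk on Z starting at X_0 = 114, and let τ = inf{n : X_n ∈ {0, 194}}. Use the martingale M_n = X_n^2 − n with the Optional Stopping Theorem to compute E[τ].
E[τ] = 9120

M_n = X_n^2 − n is a martingale (since E[X_{n+1}^2 | F_n] = X_n^2 + 1). By OST (τ has finite mean in a bounded region), E[M_τ] = E[M_0] = X_0^2 − 0 = 114^2 = 12996. Also E[M_τ] = E[X_τ^2] − E[τ]. The walk exits at 0 or 194, with P(hit 194 first) = 114/194, so E[X_τ^2] = 194^2 · 114/194 + 0 = 22116. Thus E[τ] = E[X_τ^2] − E[M_τ] = 22116 − 12996 = 9120 = 114(194 − 114) = 9120.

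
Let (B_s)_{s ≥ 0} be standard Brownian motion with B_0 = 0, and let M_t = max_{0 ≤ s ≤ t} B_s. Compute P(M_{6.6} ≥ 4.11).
P(M_{6.6} ≥ 4.11) = 2·P(B_{6.6} ≥ 4.11) = 2(1 − Φ(4.11/√6.6)) ≈ 0.1096

By the reflection principle for Brownian motion, P(M_t ≥ a) = 2 · P(B_t ≥ a) for a ≥ 0. Since B_t ~ N(0, t), P(B_t ≥ 4.11) = 1 − Φ(4.11/√t) = 1 − Φ(4.11/√6.6) = 1 − Φ(1.5998). So
  P(M_{6.6} ≥ 4.11) = 2(1 − Φ(1.5998)) ≈ 0.1096.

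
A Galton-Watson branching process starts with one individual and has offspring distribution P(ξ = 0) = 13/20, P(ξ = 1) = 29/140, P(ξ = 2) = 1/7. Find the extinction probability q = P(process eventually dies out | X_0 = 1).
q = 1

Mean offspring μ = 0·13/20 + 1·29/140 + 2·1/7 = 69/140 ≤ 1. For μ ≤ 1 with offspring not concentrated at 1, the Galton-Watson process goes extinct almost surely, so q = 1.
(Algebraic check: The pgf is f(s) = 13/20 + 29/140·s + 1/7·s². The extinction probability q is the smallest fixed point of f in [0, 1]. Setting s = f(s):
  1/7·s² + (29/140 − 1)·s + 13/20 = 0
  1/7·s² − (13/20 + 1/7)·s + 13/20 = 0
which factors as (s − 1)·(1/7·s − 13/20) = 0, giving roots s = 1 and s = (13/20)/(1/7) = 91/20. Since 91/20 ≥ 1, the smallest root in [0, 1] is s = 1.)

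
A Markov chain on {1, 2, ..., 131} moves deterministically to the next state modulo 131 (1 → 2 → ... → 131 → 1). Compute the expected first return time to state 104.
E[T_104 | X_0 = 104] = 131

The chain cycles deterministically, so starting at state 104 it returns in exactly 131 steps. Equivalently, the stationary distribution is uniform π_j = 1/131 for every state j, so by Kac's formula E[T_104] = 1/π_104 = 131.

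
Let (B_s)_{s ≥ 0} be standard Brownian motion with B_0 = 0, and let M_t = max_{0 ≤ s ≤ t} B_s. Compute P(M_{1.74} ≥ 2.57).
P(M_{1.74} ≥ 2.57) = 2·P(B_{1.74} ≥ 2.57) = 2(1 − Φ(2.57/√1.74)) ≈ 0.0514

By the reflection principle for Brownian motion, P(M_t ≥ a) = 2 · P(B_t ≥ a) for a ≥ 0. Since B_t ~ N(0, t), P(B_t ≥ 2.57) = 1 − Φ(2.57/√t) = 1 − Φ(2.57/√1.74) = 1 − Φ(1.9483). So
  P(M_{1.74} ≥ 2.57) = 2(1 − Φ(1.9483)) ≈ 0.0514.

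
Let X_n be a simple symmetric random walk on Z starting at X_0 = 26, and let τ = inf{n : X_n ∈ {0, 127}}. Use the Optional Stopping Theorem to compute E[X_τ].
E[X_τ] = 26

X_n is a martingale and τ is a bounded-mean stopping time (indeed τ is finite a.s. with bounded expectation since the walk is in a bounded region). By the OST, E[X_τ] = E[X_0] = 26. Equivalently: E[X_τ] = 127 · P(hit 127 first) + 0 · P(hit 0 first) = 127 · (26/127) = 26.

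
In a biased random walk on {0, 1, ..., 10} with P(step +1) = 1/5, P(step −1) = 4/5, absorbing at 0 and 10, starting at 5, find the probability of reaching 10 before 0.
P(hit 10 before 0) = (1 − (4)^5) / (1 − (4)^10) = 1/1025

Let u_k denote P(reach 10 before 0 | start at k). Boundary: u_0 = 0, u_10 = 1. Recurrence: u_k = 1/5·u_{k+1} + 4/5·u_{k-1} for 1 ≤ k ≤ 9. Try u_k = A + B·r^k with r = q/p = (4/5)/(1/5) = 4. Substitution satisfies the recurrence; boundary conditions give:
  u_k = (1 − r^k) / (1 − r^N) = (1 − (4)^5) / (1 − (4)^10) = 1/1025.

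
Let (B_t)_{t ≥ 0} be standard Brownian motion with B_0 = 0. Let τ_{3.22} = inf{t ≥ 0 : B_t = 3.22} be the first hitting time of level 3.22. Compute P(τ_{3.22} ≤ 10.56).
P(τ_{3.22} ≤ 10.56) = 2(1 − Φ(3.22/√10.56)) = 2(1 − Φ(0.9909)) ≈ 0.3217

By the reflection principle for standard BM, P(τ_b ≤ t) = 2 · P(B_t ≥ b). Since B_t ~ N(0, t), P(B_t ≥ 3.22) = 1 − Φ(3.22/√t) = 1 − Φ(3.22/√10.56) = 1 − Φ(0.9909) ≈ 0.16087. Doubling: P(τ_{3.22} ≤ 10.56) ≈ 2 · 0.16087 = 0.32174 ≈ 0.3217.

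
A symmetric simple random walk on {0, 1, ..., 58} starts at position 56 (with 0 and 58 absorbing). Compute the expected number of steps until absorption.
E[τ | X_0 = 56] = 112

Let v_k = E[τ | X_0 = k]. Boundary: v_0 = v_58 = 0. Recurrence: v_k = 1 + (v_{k-1} + v_{k+1})/2 for 1 ≤ k ≤ 57. The particular solution to v_k − (v_{k-1} + v_{k+1})/2 = 1 is v_k = −k^2. Adding homogeneous solution A + B k and matching boundaries gives v_k = k (58 − k). Substituting k = 56: v_56 = 56 · 2 = 112.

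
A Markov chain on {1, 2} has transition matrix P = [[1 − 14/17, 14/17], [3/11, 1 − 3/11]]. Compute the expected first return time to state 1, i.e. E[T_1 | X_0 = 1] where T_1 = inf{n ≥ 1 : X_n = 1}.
E[T_1 | X_0 = 1] = 1/π_1 = 205/51

For an irreducible recurrent Markov chain with stationary distribution π, E[T_i | X_0 = i] = 1/π_i (Kac's formula). Here π_1 = (3/11)/(14/17 + 3/11) = (3/11)/(205/187) = 51/205, so E[T_1 | X_0 = 1] = 1/π_1 = (14/17 + 3/11)/(3/11) = (205/187)/(3/11) = 205/51.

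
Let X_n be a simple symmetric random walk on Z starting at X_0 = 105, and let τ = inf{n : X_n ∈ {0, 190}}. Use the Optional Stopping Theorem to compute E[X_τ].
E[X_τ] = 105

X_n is a martingale and τ is a bounded-mean stopping time (indeed τ is finite a.s. with bounded expectation since the walk is in a bounded region). By the OST, E[X_τ] = E[X_0] = 105. Equivalently: E[X_τ] = 190 · P(hit 190 first) + 0 · P(hit 0 first) = 190 · (105/190) = 105.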